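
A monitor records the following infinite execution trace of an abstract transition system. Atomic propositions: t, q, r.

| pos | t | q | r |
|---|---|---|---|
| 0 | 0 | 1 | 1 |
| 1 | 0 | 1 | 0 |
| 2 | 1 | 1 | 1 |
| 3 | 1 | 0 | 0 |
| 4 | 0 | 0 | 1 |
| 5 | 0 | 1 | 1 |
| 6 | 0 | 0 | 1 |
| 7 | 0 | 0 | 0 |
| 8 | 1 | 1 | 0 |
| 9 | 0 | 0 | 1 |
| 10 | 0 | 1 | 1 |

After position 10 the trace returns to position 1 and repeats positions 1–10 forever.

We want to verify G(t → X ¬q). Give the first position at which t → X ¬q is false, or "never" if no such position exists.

t → X ¬q holds at every position 0..10, and those are all the positions the trace ever visits, so the invariant G(t → X ¬q) is never violated.

never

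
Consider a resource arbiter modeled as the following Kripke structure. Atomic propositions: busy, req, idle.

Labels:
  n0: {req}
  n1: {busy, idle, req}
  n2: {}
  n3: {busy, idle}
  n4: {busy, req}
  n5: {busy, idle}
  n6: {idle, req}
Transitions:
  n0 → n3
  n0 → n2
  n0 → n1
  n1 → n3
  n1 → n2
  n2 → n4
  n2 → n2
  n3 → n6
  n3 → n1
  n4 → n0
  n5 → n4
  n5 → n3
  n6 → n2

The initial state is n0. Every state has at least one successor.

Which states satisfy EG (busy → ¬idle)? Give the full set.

States satisfying busy → ¬idle: {n0, n2, n4, n6}.
States satisfying EG (busy → ¬idle): {n0, n2, n4, n6}.

{n0, n2, n4, n6}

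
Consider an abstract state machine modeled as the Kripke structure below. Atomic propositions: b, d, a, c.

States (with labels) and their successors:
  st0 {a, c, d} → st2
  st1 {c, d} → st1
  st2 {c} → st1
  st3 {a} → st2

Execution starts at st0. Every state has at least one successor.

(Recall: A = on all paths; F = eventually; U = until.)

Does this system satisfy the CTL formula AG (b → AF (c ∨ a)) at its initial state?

States satisfying b → AF (c ∨ a): {st0, st1, st2, st3}.
States satisfying AG (b → AF (c ∨ a)): {st0, st1, st2, st3}.
Every state reachable from st0 satisfies b → AF (c ∨ a).
st0 ∈ Sat(AG (b → AF (c ∨ a))).

Yes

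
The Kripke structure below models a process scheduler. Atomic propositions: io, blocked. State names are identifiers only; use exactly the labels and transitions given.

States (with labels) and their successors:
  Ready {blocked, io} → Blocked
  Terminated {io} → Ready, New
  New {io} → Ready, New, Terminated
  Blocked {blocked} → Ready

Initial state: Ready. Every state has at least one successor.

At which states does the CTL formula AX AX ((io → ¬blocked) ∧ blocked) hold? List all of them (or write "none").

{Blocked}

States satisfying AX ((io → ¬blocked) ∧ blocked): {Ready}.
States satisfying AX AX ((io → ¬blocked) ∧ blocked): {Blocked}.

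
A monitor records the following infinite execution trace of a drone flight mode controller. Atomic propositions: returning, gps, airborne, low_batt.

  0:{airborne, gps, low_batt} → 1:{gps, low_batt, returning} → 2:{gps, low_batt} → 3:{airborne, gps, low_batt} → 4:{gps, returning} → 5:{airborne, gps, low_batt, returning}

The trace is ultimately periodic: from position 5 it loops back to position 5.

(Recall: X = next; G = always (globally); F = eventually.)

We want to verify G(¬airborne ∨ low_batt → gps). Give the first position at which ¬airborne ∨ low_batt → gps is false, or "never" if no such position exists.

¬airborne ∨ low_batt → gps holds at every position 0..5, and those are all the positions the trace ever visits, so the invariant G(¬airborne ∨ low_batt → gps) is never violated.

never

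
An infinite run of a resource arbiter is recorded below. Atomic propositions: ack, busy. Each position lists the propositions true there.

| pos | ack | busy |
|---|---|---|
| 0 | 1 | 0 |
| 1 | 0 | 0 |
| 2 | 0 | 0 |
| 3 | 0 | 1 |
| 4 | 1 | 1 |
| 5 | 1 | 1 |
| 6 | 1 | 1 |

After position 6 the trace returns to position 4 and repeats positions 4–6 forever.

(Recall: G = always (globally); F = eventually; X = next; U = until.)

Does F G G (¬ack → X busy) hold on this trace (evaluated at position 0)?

Satisfied

G G (¬ack → X busy) holds at position 2, which is reachable from 0, so F G G (¬ack → X busy) holds.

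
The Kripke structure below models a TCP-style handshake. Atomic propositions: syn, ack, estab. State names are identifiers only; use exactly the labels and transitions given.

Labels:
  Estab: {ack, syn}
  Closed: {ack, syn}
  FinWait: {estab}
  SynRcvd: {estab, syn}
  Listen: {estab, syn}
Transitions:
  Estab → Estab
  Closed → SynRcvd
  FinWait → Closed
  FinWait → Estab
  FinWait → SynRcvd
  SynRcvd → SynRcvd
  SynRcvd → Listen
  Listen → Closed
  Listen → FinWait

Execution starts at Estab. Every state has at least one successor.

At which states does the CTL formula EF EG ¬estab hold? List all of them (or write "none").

{Estab, Closed, FinWait, SynRcvd, Listen}

States satisfying EG ¬estab: {Estab}.
States satisfying EF EG ¬estab: {Estab, Closed, FinWait, SynRcvd, Listen}.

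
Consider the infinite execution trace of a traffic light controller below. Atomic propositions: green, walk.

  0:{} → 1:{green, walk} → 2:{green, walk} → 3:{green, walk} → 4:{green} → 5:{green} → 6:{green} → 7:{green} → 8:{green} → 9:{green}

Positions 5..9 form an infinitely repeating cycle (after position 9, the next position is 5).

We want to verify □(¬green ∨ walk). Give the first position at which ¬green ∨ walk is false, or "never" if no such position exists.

4

Check ¬green ∨ walk at each position in order: 0 ✓, 1 ✓, 2 ✓, 3 ✓.
At position 4 the labels are {green}, so ¬green ∨ walk is false there. This is the first violation.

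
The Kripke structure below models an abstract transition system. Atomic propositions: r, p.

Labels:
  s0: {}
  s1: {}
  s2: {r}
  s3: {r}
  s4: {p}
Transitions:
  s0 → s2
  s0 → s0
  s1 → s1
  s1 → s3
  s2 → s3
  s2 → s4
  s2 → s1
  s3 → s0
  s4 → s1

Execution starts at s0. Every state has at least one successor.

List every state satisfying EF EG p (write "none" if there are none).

States satisfying EG p: ∅.
States satisfying EF EG p: ∅.

none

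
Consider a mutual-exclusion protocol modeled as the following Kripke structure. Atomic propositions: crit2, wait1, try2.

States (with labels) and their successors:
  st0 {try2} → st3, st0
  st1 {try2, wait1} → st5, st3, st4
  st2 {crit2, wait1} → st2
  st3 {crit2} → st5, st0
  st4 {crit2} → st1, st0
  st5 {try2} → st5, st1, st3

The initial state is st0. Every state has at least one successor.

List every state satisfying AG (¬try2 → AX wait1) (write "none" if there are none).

States satisfying ¬try2 → AX wait1: {st0, st1, st2, st5}.
States satisfying AG (¬try2 → AX wait1): {st2}.

{st2}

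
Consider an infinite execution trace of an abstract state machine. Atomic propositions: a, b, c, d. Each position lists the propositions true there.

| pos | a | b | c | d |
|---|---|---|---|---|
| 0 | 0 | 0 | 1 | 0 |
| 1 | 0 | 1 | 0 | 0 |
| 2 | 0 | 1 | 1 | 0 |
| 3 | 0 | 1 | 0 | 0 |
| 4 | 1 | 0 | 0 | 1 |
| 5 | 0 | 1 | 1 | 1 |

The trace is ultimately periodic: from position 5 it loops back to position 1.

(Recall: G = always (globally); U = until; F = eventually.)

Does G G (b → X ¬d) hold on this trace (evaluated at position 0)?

Violated

G (b → X ¬d) must hold at every position from 0 onward. It fails at position 0, so G G (b → X ¬d) is false.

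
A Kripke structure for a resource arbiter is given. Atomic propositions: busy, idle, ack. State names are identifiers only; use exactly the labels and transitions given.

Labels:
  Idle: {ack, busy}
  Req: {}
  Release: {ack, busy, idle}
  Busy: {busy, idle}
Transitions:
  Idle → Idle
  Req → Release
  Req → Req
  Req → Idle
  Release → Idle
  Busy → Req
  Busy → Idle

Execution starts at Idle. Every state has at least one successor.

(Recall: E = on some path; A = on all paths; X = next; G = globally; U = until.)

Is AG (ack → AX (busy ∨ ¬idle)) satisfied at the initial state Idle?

Yes

States satisfying ack → AX (busy ∨ ¬idle): {Idle, Req, Release, Busy}.
States satisfying AG (ack → AX (busy ∨ ¬idle)): {Idle, Req, Release, Busy}.
Every state reachable from Idle satisfies ack → AX (busy ∨ ¬idle).
Idle ∈ Sat(AG (ack → AX (busy ∨ ¬idle))).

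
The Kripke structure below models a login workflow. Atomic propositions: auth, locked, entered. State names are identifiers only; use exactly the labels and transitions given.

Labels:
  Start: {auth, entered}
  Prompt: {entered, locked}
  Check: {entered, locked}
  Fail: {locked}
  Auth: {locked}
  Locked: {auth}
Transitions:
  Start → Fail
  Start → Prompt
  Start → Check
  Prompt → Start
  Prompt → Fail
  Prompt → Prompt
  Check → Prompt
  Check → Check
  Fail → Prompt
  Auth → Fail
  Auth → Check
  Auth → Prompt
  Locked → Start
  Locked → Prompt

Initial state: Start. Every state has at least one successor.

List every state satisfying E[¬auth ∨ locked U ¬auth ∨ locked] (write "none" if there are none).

{Prompt, Check, Fail, Auth}

States satisfying ¬auth ∨ locked: {Prompt, Check, Fail, Auth}.
States satisfying E[¬auth ∨ locked U ¬auth ∨ locked]: {Prompt, Check, Fail, Auth}.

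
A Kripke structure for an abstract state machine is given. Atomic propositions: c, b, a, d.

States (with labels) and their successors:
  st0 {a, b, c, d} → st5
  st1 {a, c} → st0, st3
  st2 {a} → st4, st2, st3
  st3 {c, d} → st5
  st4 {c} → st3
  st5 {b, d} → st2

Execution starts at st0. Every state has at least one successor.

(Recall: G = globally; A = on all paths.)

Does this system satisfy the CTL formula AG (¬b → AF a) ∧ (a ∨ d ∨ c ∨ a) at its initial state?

States satisfying ¬b → AF a: {st0, st1, st2, st3, st4, st5}.
States satisfying AG (¬b → AF a): {st0, st1, st2, st3, st4, st5}.
States satisfying a ∨ d: {st0, st1, st2, st3, st5}.
States satisfying c ∨ a: {st0, st1, st2, st3, st4}.
States satisfying a ∨ d ∨ c ∨ a: {st0, st1, st2, st3, st4, st5}.
States satisfying AG (¬b → AF a) ∧ (a ∨ d ∨ c ∨ a): {st0, st1, st2, st3, st4, st5}.
st0 ∈ Sat(AG (¬b → AF a) ∧ (a ∨ d ∨ c ∨ a)).

Holds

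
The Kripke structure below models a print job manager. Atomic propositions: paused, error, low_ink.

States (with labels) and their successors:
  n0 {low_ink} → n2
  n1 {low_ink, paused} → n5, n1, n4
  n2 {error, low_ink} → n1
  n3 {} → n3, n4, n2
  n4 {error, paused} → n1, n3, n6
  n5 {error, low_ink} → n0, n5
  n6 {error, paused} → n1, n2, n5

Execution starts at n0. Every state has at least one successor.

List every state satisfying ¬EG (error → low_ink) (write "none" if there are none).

{n4, n6}

States satisfying error → low_ink: {n0, n1, n2, n3, n5}.
States satisfying EG (error → low_ink): {n0, n1, n2, n3, n5}.
States satisfying ¬EG (error → low_ink): {n4, n6}.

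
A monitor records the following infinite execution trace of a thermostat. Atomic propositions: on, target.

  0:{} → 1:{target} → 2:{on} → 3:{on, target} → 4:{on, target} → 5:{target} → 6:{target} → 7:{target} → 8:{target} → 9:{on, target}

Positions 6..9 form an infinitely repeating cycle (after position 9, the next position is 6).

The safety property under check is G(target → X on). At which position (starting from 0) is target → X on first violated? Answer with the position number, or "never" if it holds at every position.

4

Check target → X on at each position in order: 0 ✓, 1 ✓, 2 ✓, 3 ✓.
At position 4 the labels are {on, target} and the next position 5 has {target}, so target → X on is false there. This is the first violation.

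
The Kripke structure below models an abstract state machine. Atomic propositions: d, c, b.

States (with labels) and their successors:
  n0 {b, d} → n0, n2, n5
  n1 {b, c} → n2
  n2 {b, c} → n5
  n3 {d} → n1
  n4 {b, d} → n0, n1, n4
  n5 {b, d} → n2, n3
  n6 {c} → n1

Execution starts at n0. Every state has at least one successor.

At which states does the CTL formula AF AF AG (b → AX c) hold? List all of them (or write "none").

none

States satisfying AF AG (b → AX c): ∅.
States satisfying AF AF AG (b → AX c): ∅.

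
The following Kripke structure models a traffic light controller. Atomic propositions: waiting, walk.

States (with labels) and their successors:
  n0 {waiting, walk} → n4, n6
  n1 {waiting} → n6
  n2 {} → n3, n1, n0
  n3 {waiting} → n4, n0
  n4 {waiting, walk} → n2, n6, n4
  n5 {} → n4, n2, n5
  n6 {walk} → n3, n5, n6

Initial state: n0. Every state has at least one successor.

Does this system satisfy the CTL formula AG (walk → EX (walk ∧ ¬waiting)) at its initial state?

States satisfying walk → EX (walk ∧ ¬waiting): {n0, n1, n2, n3, n4, n5, n6}.
States satisfying AG (walk → EX (walk ∧ ¬waiting)): {n0, n1, n2, n3, n4, n5, n6}.
Every state reachable from n0 satisfies walk → EX (walk ∧ ¬waiting).
n0 ∈ Sat(AG (walk → EX (walk ∧ ¬waiting))).

Yes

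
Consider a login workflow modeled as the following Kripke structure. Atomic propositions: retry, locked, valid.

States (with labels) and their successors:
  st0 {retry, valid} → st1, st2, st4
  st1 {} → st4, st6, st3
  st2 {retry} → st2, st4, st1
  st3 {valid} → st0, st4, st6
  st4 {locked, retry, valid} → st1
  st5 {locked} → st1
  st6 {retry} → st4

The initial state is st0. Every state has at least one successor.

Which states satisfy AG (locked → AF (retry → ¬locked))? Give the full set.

States satisfying locked → AF (retry → ¬locked): {st0, st1, st2, st3, st4, st5, st6}.
States satisfying AG (locked → AF (retry → ¬locked)): {st0, st1, st2, st3, st4, st5, st6}.

{st0, st1, st2, st3, st4, st5, st6}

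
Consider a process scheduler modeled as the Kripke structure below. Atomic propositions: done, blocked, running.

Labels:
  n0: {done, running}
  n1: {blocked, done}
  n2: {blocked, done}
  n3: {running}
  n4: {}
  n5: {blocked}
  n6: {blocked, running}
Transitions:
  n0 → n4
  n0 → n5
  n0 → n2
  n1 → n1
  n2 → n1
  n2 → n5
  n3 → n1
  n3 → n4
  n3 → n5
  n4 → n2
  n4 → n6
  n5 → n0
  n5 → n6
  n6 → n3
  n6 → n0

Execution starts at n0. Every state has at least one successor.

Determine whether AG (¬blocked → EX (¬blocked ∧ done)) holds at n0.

States satisfying ¬blocked → EX (¬blocked ∧ done): {n1, n2, n5, n6}.
States satisfying AG (¬blocked → EX (¬blocked ∧ done)): {n1}.
n0 is reachable from n0 and violates ¬blocked → EX (¬blocked ∧ done), so AG fails at n0.
n0 ∉ Sat(AG (¬blocked → EX (¬blocked ∧ done))).

No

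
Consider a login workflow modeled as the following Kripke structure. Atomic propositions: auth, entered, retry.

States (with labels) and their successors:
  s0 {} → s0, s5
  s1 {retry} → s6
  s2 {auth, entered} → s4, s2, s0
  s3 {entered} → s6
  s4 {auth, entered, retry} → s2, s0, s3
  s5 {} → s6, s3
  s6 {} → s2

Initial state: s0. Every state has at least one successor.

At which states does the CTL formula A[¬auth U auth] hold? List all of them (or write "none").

States satisfying ¬auth: {s0, s1, s3, s5, s6}.
States satisfying auth: {s2, s4}.
States satisfying A[¬auth U auth]: {s1, s2, s3, s4, s5, s6}.

{s1, s2, s3, s4, s5, s6}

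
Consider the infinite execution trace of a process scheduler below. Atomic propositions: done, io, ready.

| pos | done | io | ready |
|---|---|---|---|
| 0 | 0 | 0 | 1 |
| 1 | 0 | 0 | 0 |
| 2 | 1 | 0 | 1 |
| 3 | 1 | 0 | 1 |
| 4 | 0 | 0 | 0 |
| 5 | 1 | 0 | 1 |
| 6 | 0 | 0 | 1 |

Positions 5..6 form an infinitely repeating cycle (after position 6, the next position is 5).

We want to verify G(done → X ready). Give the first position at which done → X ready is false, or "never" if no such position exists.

Check done → X ready at each position in order: 0 ✓, 1 ✓, 2 ✓.
At position 3 the labels are {done, ready} and the next position 4 has {}, so done → X ready is false there. This is the first violation.

3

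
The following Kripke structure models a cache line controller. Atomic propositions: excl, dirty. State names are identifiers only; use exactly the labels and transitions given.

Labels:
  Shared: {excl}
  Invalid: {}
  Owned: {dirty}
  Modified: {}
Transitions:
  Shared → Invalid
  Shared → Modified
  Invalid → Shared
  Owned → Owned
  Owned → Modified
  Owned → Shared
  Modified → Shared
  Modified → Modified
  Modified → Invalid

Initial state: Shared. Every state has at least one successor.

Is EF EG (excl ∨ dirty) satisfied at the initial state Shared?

States satisfying EG (excl ∨ dirty): {Owned}.
States satisfying EF EG (excl ∨ dirty): {Owned}.
No suitable path/successor from Shared witnesses the formula.
Shared ∉ Sat(EF EG (excl ∨ dirty)).

Does not hold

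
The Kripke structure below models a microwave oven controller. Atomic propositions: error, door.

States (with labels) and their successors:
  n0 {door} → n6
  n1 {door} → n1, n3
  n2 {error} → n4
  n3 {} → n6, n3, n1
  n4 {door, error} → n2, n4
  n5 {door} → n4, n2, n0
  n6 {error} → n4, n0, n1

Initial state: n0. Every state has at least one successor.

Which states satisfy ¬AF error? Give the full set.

{n1, n3}

States satisfying error: {n2, n4, n6}.
States satisfying AF error: {n0, n2, n4, n5, n6}.
States satisfying ¬AF error: {n1, n3}.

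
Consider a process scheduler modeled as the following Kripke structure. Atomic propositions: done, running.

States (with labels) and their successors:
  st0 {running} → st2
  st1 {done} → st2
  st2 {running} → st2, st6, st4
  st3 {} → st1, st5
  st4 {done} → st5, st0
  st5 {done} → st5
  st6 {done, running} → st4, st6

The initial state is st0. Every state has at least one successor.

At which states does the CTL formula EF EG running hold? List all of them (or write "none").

{st0, st1, st2, st3, st4, st6}

States satisfying EG running: {st0, st2, st6}.
States satisfying EF EG running: {st0, st1, st2, st3, st4, st6}.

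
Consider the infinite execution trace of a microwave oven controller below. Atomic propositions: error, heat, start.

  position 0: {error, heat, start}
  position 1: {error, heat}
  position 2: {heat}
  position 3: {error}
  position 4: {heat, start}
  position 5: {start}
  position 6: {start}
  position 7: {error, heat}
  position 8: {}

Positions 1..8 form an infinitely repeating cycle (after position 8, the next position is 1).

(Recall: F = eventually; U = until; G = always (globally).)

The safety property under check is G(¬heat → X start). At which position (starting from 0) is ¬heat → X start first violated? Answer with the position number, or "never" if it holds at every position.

Check ¬heat → X start at each position in order: 0 ✓, 1 ✓, 2 ✓, 3 ✓, 4 ✓, 5 ✓.
At position 6 the labels are {start} and the next position 7 has {error, heat}, so ¬heat → X start is false there. This is the first violation.

6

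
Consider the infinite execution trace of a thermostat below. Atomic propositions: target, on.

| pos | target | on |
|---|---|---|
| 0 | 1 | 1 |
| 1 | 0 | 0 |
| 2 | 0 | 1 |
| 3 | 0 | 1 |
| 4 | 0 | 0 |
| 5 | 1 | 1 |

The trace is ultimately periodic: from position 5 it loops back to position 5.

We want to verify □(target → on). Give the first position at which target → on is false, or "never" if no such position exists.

never

target → on holds at every position 0..5, and those are all the positions the trace ever visits, so the invariant □(target → on) is never violated.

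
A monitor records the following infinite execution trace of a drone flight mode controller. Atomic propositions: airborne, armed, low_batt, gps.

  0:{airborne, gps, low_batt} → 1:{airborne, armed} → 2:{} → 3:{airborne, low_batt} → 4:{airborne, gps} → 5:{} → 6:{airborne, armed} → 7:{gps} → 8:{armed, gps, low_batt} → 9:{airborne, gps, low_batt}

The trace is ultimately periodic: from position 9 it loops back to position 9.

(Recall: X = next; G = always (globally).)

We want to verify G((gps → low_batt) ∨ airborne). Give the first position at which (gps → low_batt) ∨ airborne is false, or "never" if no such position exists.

Check (gps → low_batt) ∨ airborne at each position in order: 0 ✓, 1 ✓, 2 ✓, 3 ✓, 4 ✓, 5 ✓, 6 ✓.
At position 7 the labels are {gps}, so (gps → low_batt) ∨ airborne is false there. This is the first violation.

7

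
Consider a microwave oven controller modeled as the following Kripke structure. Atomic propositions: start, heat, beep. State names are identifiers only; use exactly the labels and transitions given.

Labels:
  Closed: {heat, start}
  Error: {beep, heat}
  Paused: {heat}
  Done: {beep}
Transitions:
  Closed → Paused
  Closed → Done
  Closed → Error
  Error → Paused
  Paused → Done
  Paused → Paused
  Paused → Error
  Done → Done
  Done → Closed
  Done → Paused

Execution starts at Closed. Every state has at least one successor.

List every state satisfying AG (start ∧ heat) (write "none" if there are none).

none

States satisfying start ∧ heat: {Closed}.
States satisfying AG (start ∧ heat): ∅.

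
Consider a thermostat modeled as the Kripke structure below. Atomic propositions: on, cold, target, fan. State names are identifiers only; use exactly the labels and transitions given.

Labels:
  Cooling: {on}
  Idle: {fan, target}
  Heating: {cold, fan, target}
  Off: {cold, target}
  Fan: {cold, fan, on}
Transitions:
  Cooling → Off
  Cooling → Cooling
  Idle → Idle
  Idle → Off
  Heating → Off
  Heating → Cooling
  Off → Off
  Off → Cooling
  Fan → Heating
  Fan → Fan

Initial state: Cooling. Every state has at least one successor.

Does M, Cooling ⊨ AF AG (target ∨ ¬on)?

States satisfying AG (target ∨ ¬on): ∅.
States satisfying AF AG (target ∨ ¬on): ∅.
There is a path from Cooling along which AG (target ∨ ¬on) never holds.
Cooling ∉ Sat(AF AG (target ∨ ¬on)).

Violated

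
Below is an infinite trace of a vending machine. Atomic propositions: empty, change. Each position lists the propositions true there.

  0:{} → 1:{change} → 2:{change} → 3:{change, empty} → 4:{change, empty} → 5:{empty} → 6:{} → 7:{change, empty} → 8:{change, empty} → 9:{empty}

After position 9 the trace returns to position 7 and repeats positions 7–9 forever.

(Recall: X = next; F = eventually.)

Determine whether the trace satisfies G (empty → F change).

Holds

empty → F change holds at every position 0..9, and those are all positions ever visited, so G (empty → F change) holds.
Positions where empty holds: 3, 4, 5, 7, 8, 9.
Check F change at each: 3→ok, 4→ok, 5→ok, 7→ok, 8→ok, 9→ok.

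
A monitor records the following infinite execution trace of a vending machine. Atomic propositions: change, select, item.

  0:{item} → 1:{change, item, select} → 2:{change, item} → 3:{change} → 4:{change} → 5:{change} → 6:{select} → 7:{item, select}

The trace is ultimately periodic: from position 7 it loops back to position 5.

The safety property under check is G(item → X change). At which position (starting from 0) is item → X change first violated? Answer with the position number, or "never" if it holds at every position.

item → X change holds at every position 0..7, and those are all the positions the trace ever visits, so the invariant G(item → X change) is never violated.

never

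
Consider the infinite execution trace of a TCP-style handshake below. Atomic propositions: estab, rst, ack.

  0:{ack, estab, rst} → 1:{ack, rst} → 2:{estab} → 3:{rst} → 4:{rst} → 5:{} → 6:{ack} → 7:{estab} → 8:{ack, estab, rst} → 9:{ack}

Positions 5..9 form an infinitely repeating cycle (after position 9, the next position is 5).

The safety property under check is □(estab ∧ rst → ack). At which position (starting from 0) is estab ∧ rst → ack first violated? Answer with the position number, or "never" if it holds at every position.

estab ∧ rst → ack holds at every position 0..9, and those are all the positions the trace ever visits, so the invariant □(estab ∧ rst → ack) is never violated.

never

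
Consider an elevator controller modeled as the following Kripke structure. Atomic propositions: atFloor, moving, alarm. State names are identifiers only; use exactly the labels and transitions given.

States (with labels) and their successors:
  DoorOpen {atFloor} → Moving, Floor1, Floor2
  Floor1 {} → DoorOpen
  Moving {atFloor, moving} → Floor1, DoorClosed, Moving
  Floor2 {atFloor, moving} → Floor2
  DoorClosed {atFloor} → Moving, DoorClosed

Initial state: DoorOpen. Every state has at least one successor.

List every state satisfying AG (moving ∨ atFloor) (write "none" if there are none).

{Floor2}

States satisfying moving ∨ atFloor: {DoorOpen, Moving, Floor2, DoorClosed}.
States satisfying AG (moving ∨ atFloor): {Floor2}.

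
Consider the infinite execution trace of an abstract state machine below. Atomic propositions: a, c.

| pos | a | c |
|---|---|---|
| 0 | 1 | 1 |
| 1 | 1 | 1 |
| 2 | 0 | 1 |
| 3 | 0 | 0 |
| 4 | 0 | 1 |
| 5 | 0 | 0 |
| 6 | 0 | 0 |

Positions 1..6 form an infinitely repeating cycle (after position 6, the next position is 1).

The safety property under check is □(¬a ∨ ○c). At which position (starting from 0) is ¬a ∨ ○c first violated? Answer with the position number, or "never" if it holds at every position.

never

¬a ∨ ○c holds at every position 0..6, and those are all the positions the trace ever visits, so the invariant □(¬a ∨ ○c) is never violated.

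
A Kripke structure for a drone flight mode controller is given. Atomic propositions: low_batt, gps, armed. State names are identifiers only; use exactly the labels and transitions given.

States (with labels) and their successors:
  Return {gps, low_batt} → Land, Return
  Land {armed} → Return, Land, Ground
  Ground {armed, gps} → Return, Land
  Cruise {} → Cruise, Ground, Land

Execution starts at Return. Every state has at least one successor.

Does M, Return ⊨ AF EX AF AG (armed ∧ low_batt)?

Does not hold

States satisfying EX AF AG (armed ∧ low_batt): ∅.
States satisfying AF EX AF AG (armed ∧ low_batt): ∅.
There is a path from Return along which EX AF AG (armed ∧ low_batt) never holds.
Return ∉ Sat(AF EX AF AG (armed ∧ low_batt)).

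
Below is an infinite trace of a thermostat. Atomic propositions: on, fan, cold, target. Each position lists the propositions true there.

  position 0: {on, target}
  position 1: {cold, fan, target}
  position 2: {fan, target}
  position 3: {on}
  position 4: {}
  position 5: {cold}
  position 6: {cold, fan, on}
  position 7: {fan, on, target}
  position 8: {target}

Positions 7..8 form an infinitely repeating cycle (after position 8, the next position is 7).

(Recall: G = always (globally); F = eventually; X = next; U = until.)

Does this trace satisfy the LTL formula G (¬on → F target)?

¬on → F target holds at every position 0..8, and those are all positions ever visited, so G (¬on → F target) holds.
Positions where ¬on holds: 1, 2, 4, 5, 8.
Check F target at each: 1→ok, 2→ok, 4→ok, 5→ok, 8→ok.

Holds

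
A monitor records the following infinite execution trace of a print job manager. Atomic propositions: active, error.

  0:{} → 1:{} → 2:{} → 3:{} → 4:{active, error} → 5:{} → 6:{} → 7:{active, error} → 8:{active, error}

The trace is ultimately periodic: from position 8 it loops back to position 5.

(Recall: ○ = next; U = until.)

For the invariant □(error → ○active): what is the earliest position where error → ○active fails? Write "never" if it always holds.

Check error → ○active at each position in order: 0 ✓, 1 ✓, 2 ✓, 3 ✓.
At position 4 the labels are {active, error} and the next position 5 has {}, so error → ○active is false there. This is the first violation.

4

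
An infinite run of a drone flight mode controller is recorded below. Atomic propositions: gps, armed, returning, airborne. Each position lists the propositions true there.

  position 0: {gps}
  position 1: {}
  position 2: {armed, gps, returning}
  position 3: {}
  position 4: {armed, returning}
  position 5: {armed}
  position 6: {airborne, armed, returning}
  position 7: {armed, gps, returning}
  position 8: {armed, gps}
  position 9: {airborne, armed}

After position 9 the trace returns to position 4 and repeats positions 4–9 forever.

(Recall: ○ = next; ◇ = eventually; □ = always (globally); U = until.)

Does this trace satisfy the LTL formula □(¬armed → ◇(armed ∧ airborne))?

¬armed → ◇(armed ∧ airborne) holds at every position 0..9, and those are all positions ever visited, so □(¬armed → ◇(armed ∧ airborne)) holds.
Positions where ¬armed holds: 0, 1, 3.
Check ◇(armed ∧ airborne) at each: 0→ok, 1→ok, 3→ok.

Satisfied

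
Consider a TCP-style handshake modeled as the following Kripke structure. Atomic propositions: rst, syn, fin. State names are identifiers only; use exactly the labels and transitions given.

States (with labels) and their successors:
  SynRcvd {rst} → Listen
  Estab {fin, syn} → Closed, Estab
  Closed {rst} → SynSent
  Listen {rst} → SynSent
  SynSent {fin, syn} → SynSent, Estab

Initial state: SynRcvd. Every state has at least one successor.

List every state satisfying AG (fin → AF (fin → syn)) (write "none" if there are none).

{SynRcvd, Estab, Closed, Listen, SynSent}

States satisfying fin → AF (fin → syn): {SynRcvd, Estab, Closed, Listen, SynSent}.
States satisfying AG (fin → AF (fin → syn)): {SynRcvd, Estab, Closed, Listen, SynSent}.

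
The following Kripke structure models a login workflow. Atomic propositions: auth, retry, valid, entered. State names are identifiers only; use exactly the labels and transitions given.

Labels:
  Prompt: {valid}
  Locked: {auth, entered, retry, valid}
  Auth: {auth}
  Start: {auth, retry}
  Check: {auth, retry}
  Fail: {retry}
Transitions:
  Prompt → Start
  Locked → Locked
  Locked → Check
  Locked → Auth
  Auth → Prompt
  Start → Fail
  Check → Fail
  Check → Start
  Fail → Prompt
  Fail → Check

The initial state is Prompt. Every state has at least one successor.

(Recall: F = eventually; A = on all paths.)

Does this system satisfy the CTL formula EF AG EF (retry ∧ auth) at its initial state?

States satisfying AG EF (retry ∧ auth): {Prompt, Locked, Auth, Start, Check, Fail}.
States satisfying EF AG EF (retry ∧ auth): {Prompt, Locked, Auth, Start, Check, Fail}.
Some path from Prompt reaches a state where AG EF (retry ∧ auth) holds.
Prompt ∈ Sat(EF AG EF (retry ∧ auth)).

Satisfied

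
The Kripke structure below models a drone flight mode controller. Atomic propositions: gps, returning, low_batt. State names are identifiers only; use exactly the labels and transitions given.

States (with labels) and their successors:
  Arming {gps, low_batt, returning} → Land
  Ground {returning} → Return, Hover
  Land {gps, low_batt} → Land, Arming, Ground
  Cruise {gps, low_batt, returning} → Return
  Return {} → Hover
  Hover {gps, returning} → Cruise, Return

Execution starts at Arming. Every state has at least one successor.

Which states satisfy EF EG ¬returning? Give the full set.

States satisfying EG ¬returning: {Land}.
States satisfying EF EG ¬returning: {Arming, Land}.

{Arming, Land}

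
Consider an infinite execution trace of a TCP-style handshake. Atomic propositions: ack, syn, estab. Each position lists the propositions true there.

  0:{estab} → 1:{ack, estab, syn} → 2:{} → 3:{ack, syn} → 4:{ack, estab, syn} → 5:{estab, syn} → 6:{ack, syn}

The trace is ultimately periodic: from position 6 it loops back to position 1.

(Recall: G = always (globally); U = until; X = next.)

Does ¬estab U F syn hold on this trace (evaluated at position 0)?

Holds

Walking from position 0: F syn first holds at position 0, and ¬estab holds at every earlier position along the way, so ¬estab U F syn holds.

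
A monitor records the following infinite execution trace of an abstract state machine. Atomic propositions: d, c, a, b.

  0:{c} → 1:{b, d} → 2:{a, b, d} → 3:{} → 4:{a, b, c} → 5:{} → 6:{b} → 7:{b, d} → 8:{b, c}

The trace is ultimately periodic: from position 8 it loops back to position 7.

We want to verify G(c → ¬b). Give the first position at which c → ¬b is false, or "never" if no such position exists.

4

Check c → ¬b at each position in order: 0 ✓, 1 ✓, 2 ✓, 3 ✓.
At position 4 the labels are {a, b, c}, so c → ¬b is false there. This is the first violation.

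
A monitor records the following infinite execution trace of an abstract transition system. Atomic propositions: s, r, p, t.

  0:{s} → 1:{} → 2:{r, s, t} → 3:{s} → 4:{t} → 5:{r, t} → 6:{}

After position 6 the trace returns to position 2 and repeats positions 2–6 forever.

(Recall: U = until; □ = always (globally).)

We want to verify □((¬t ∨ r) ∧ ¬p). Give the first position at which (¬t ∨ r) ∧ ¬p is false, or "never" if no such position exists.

4

Check (¬t ∨ r) ∧ ¬p at each position in order: 0 ✓, 1 ✓, 2 ✓, 3 ✓.
At position 4 the labels are {t}, so (¬t ∨ r) ∧ ¬p is false there. This is the first violation.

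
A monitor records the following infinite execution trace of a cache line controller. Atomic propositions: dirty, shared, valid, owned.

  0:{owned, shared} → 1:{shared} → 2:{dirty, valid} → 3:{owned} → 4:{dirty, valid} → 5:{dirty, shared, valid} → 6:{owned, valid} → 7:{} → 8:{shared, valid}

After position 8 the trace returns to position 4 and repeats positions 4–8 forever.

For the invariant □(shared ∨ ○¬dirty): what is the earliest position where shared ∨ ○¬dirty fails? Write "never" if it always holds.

3

Check shared ∨ ○¬dirty at each position in order: 0 ✓, 1 ✓, 2 ✓.
At position 3 the labels are {owned} and the next position 4 has {dirty, valid}, so shared ∨ ○¬dirty is false there. This is the first violation.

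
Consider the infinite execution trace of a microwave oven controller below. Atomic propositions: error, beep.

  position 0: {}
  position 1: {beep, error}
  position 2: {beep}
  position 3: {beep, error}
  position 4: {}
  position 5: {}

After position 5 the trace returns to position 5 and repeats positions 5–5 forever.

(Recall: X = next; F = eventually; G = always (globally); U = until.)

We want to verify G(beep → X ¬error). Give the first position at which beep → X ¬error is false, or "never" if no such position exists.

Check beep → X ¬error at each position in order: 0 ✓, 1 ✓.
At position 2 the labels are {beep} and the next position 3 has {beep, error}, so beep → X ¬error is false there. This is the first violation.

2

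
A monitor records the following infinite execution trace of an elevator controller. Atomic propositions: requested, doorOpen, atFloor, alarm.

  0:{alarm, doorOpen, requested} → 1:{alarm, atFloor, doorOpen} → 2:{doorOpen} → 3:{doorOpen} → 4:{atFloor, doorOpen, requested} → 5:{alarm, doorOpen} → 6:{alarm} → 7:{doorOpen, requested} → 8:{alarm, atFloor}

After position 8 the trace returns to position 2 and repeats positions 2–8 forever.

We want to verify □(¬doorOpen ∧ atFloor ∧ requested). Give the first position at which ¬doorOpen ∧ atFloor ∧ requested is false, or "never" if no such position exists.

At position 0 the labels are {alarm, doorOpen, requested}, so ¬doorOpen ∧ atFloor ∧ requested is false there. This is the first violation.

0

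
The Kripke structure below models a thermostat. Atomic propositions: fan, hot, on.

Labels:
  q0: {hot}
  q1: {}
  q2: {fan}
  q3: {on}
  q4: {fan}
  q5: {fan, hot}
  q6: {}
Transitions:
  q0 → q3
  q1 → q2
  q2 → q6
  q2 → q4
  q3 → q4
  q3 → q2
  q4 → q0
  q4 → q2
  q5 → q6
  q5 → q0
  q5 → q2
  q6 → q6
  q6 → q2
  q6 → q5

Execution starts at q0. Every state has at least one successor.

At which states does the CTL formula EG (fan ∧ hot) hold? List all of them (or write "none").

none

States satisfying fan ∧ hot: {q5}.
States satisfying EG (fan ∧ hot): ∅.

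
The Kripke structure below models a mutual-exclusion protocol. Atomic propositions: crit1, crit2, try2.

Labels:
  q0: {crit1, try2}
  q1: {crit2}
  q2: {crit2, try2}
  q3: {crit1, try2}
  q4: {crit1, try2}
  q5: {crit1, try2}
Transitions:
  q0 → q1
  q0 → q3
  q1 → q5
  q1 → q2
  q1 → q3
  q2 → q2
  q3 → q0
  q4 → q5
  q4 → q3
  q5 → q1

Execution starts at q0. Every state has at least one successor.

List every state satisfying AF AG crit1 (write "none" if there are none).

none

States satisfying AG crit1: ∅.
States satisfying AF AG crit1: ∅.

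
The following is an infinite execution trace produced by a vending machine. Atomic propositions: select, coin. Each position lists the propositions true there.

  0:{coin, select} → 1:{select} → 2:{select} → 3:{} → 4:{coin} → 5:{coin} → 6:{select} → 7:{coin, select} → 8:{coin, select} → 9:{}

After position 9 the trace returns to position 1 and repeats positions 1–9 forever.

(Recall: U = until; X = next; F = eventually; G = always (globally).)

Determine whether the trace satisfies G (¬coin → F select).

Holds

¬coin → F select holds at every position 0..9, and those are all positions ever visited, so G (¬coin → F select) holds.
Positions where ¬coin holds: 1, 2, 3, 6, 9.
Check F select at each: 1→ok, 2→ok, 3→ok, 6→ok, 9→ok.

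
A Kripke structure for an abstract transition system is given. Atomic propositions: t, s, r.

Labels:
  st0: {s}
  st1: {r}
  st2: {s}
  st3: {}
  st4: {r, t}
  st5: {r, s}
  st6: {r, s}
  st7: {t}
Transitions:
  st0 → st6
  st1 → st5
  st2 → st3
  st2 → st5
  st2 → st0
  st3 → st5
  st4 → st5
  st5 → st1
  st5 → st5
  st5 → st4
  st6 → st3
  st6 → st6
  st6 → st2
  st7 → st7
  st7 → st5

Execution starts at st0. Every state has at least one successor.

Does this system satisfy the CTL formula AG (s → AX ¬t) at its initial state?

States satisfying s → AX ¬t: {st0, st1, st2, st3, st4, st6, st7}.
States satisfying AG (s → AX ¬t): ∅.
st5 is reachable from st0 and violates s → AX ¬t, so AG fails at st0.
st0 ∉ Sat(AG (s → AX ¬t)).

Does not hold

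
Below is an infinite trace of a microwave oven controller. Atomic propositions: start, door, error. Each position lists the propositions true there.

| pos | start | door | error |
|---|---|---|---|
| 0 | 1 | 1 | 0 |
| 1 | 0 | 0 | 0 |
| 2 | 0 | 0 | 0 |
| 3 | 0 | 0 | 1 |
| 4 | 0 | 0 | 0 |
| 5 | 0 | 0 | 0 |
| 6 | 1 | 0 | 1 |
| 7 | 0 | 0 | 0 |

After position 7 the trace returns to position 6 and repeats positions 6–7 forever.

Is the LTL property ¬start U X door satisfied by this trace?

No

Walking from position 0: at position 0, X door has not yet held and ¬start fails, so ¬start U X door is false.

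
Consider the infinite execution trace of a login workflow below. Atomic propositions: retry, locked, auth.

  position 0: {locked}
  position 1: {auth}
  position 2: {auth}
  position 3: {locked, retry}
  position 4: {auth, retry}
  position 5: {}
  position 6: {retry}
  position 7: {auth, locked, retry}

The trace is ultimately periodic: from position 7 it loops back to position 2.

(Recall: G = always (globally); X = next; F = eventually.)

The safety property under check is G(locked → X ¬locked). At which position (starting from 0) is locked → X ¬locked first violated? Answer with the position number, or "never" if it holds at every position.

never

locked → X ¬locked holds at every position 0..7, and those are all the positions the trace ever visits, so the invariant G(locked → X ¬locked) is never violated.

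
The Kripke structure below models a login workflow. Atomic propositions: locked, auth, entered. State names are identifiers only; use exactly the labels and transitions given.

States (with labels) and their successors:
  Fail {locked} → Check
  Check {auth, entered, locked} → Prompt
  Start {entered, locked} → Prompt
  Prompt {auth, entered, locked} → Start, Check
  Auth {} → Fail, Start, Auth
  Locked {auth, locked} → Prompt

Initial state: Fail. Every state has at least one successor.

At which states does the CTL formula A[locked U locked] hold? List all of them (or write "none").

States satisfying locked: {Fail, Check, Start, Prompt, Locked}.
States satisfying A[locked U locked]: {Fail, Check, Start, Prompt, Locked}.

{Fail, Check, Start, Prompt, Locked}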